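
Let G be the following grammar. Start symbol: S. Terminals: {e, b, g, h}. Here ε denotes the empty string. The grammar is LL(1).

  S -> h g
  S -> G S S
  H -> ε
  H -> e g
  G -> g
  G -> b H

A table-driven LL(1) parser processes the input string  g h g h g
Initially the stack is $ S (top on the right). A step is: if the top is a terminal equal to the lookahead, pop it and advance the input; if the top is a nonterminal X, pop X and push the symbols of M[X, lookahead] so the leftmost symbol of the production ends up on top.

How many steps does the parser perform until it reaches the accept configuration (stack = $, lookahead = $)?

step 1: stack=$ S  input=g h g h g $  — expand S -> G S S
step 2: stack=$ S S G  input=g h g h g $  — expand G -> g
step 3: stack=$ S S g  input=g h g h g $  — match g
step 4: stack=$ S S  input=h g h g $  — expand S -> h g
step 5: stack=$ S g h  input=h g h g $  — match h
step 6: stack=$ S g  input=g h g $  — match g
step 7: stack=$ S  input=h g $  — expand S -> h g
step 8: stack=$ g h  input=h g $  — match h
step 9: stack=$ g  input=g $  — match g
Accept reached after 9 steps.

9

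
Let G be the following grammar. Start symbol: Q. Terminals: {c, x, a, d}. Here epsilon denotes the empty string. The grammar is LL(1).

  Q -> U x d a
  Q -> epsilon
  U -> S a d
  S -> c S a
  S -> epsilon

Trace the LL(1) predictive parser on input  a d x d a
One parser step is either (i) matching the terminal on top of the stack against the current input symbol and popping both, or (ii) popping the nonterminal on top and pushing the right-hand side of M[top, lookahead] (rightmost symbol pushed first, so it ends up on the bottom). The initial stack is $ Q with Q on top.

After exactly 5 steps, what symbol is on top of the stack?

step 1: stack=$ Q  input=a d x d a $  — expand Q -> U x d a
step 2: stack=$ a d x U  input=a d x d a $  — expand U -> S a d
step 3: stack=$ a d x d a S  input=a d x d a $  — expand S -> epsilon
step 4: stack=$ a d x d a  input=a d x d a $  — match a
step 5: stack=$ a d x d  input=d x d a $  — match d
Stack after step 5: $ a d x (top = x).

x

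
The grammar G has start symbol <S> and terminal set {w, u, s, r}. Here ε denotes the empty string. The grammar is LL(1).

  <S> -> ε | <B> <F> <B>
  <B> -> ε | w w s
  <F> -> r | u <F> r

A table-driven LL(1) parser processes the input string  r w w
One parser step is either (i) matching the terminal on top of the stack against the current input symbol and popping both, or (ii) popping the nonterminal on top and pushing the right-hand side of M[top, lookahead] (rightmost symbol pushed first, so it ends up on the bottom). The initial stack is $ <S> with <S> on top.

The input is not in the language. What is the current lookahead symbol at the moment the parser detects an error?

$

step 1: stack=$ <S>  input=r w w $  — expand <S> -> <B> <F> <B>
step 2: stack=$ <B> <F> <B>  input=r w w $  — expand <B> -> ε
step 3: stack=$ <B> <F>  input=r w w $  — expand <F> -> r
step 4: stack=$ <B> r  input=r w w $  — match r
step 5: stack=$ <B>  input=w w $  — expand <B> -> w w s
step 6: stack=$ s w w  input=w w $  — match w
step 7: stack=$ s w  input=w $  — match w
step 8: stack=$ s  input=$  — error: top is terminal s but lookahead is $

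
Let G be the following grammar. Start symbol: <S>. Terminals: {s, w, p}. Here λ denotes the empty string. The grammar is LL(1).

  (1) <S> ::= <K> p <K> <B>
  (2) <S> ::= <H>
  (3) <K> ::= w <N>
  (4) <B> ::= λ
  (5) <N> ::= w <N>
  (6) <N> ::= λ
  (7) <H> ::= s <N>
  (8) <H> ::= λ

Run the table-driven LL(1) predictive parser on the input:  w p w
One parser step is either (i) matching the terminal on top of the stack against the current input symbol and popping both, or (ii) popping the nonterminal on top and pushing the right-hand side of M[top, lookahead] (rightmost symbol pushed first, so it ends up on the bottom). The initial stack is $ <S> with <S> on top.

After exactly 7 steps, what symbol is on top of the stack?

<N>

step 1: stack=$ <S>  input=w p w $  — expand <S> ::= <K> p <K> <B>
step 2: stack=$ <B> <K> p <K>  input=w p w $  — expand <K> ::= w <N>
step 3: stack=$ <B> <K> p <N> w  input=w p w $  — match w
step 4: stack=$ <B> <K> p <N>  input=p w $  — expand <N> ::= λ
step 5: stack=$ <B> <K> p  input=p w $  — match p
step 6: stack=$ <B> <K>  input=w $  — expand <K> ::= w <N>
step 7: stack=$ <B> <N> w  input=w $  — match w
Stack after step 7: $ <B> <N> (top = <N>).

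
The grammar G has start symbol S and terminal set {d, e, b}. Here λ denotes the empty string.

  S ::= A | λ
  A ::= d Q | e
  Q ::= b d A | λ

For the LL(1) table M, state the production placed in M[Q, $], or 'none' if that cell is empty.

FIRST(A) = {d, e}
FIRST(Q) = {λ, b}
FIRST(S) = {λ, d, e}  (via A)
FOLLOW(S) includes $ since S is the start symbol.
FOLLOW(A): in S::=A, the suffix after A is empty, so FOLLOW(A) ⊇ FOLLOW(S) = {$}; in Q::=b d A, the suffix after A is empty, so FOLLOW(A) ⊇ FOLLOW(Q) = {$}. Thus FOLLOW(A) = {$}.
FOLLOW(Q): in A::=d Q, the suffix after Q is empty, so FOLLOW(Q) ⊇ FOLLOW(A) = {$}. Thus FOLLOW(Q) = {$}.
For Q ::= b d A: FIRST(b d A) = {b}, so it goes in M[Q, t] for t ∈ {b}.
For Q ::= λ: FIRST(λ) = {λ}, so it goes in M[Q, t] for t ∈ {}; since λ ∈ FIRST, also for every t ∈ FOLLOW(Q) = {$}.

Q ::= λ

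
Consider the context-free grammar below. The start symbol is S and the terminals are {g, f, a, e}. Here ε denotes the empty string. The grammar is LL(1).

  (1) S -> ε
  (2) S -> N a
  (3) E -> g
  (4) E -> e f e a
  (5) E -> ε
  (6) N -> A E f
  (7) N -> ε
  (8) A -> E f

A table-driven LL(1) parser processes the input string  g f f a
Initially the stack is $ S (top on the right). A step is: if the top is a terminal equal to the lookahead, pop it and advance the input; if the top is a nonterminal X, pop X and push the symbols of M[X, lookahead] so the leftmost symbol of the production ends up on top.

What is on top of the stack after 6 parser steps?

E

step 1: stack=$ S  input=g f f a $  — expand S -> N a
step 2: stack=$ a N  input=g f f a $  — expand N -> A E f
step 3: stack=$ a f E A  input=g f f a $  — expand A -> E f
step 4: stack=$ a f E f E  input=g f f a $  — expand E -> g
step 5: stack=$ a f E f g  input=g f f a $  — match g
step 6: stack=$ a f E f  input=f f a $  — match f
Stack after step 6: $ a f E (top = E).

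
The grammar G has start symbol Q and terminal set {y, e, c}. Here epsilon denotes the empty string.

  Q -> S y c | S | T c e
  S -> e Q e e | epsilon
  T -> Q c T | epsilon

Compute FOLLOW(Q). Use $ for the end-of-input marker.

{$, c, e}

FIRST(S) = {epsilon, e}
FIRST(Q) = {epsilon, c, e, y}  (via S y c, S, T c e)
FIRST(T) = {epsilon, c, e, y}  (via Q c T)
FOLLOW(Q) includes $ since Q is the start symbol.
FOLLOW(Q): in S->e Q e e, Q is followed by e e with FIRST {e}; in T->Q c T, Q is followed by c T with FIRST {c}. Thus FOLLOW(Q) = {$, c, e}.
FOLLOW(S): in Q->S y c, S is followed by y c with FIRST {y}; in Q->S, the suffix after S is empty, so FOLLOW(S) ⊇ FOLLOW(Q) = {$, c, e}. Thus FOLLOW(S) = {$, c, e, y}.
FOLLOW(T): in Q->T c e, T is followed by c e with FIRST {c}; in T->Q c T, the suffix after T is empty (adds nothing new). Thus FOLLOW(T) = {c}.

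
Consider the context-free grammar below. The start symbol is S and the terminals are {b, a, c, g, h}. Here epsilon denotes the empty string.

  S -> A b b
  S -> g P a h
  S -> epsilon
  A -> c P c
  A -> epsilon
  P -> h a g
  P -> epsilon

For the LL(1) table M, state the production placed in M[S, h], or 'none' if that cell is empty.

FIRST(A): from A->c P c we get {c}; from A->epsilon we get {epsilon}. So FIRST(A) = {epsilon, c}.
FIRST(P): from P->h a g we get {h}; from P->epsilon we get {epsilon}. So FIRST(P) = {epsilon, h}.
FIRST(S): from S->A b b we get {b, c}; from S->g P a h we get {g}; from S->epsilon we get {epsilon}. So FIRST(S) = {epsilon, b, c, g}.
FOLLOW(S) includes $ since S is the start symbol.
FOLLOW(S): S appears on no right-hand side. Thus FOLLOW(S) = {$}.
For S -> A b b: FIRST(A b b) = {b, c}, so it goes in M[S, t] for t ∈ {b, c}.
For S -> g P a h: FIRST(g P a h) = {g}, so it goes in M[S, t] for t ∈ {g}.
For S -> epsilon: FIRST(epsilon) = {epsilon}, so it goes in M[S, t] for t ∈ {}; since epsilon ∈ FIRST, also for every t ∈ FOLLOW(S) = {$}.
None of these place a production in M[S, h].

none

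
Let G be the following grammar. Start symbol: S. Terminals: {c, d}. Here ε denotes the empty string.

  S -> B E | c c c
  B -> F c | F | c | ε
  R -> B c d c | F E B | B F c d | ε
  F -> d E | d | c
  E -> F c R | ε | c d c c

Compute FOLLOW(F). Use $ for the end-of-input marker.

{$, c, d}

FIRST(F) = {c, d}
FIRST(B) = {ε, c, d}  (via F c, F)
FIRST(E) = {ε, c, d}  (via F c R)
FIRST(S) = {ε, c, d}  (via B E)
FIRST(R) = {ε, c, d}  (via B c d c, F E B, B F c d)
FOLLOW(S) includes $ since S is the start symbol.
FOLLOW(S): S appears on no right-hand side. Thus FOLLOW(S) = {$}.
FOLLOW(B): in S->B E, B is followed by E with FIRST {ε, c, d}; in S->B E, the suffix after B is nullable, so FOLLOW(B) ⊇ FOLLOW(S) = {$}; in R->B c d c, B is followed by c d c with FIRST {c}; in R->F E B, the suffix after B is empty, so FOLLOW(B) ⊇ FOLLOW(R) = {$, c, d}; in R->B F c d, B is followed by F c d with FIRST {c, d}. Thus FOLLOW(B) = {$, c, d}.
FOLLOW(R): in E->F c R, the suffix after R is empty, so FOLLOW(R) ⊇ FOLLOW(E) = {$, c, d}. Thus FOLLOW(R) = {$, c, d}.
FOLLOW(F): in B->F c, F is followed by c with FIRST {c}; in B->F, the suffix after F is empty, so FOLLOW(F) ⊇ FOLLOW(B) = {$, c, d}; in R->F E B, F is followed by E B with FIRST {ε, c, d}; in R->F E B, the suffix after F is nullable, so FOLLOW(F) ⊇ FOLLOW(R) = {$, c, d}; in R->B F c d, F is followed by c d with FIRST {c}; in E->F c R, F is followed by c R with FIRST {c}. Thus FOLLOW(F) = {$, c, d}.
FOLLOW(E): in S->B E, the suffix after E is empty, so FOLLOW(E) ⊇ FOLLOW(S) = {$}; in R->F E B, E is followed by B with FIRST {ε, c, d}; in R->F E B, the suffix after E is nullable, so FOLLOW(E) ⊇ FOLLOW(R) = {$, c, d}; in F->d E, the suffix after E is empty, so FOLLOW(E) ⊇ FOLLOW(F) = {$, c, d}. Thus FOLLOW(E) = {$, c, d}.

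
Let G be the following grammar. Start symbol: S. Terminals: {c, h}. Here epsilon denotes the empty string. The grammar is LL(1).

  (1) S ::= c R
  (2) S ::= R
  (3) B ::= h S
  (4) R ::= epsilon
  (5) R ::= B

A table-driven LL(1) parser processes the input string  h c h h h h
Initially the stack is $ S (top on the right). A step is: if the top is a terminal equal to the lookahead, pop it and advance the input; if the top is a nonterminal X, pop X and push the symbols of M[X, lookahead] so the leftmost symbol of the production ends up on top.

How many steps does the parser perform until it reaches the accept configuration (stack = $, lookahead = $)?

      Stack  Input          Action
   1  $ S    h c h h h h $  expand S ::= R
   2  $ R    h c h h h h $  expand R ::= B
   3  $ B    h c h h h h $  expand B ::= h S
   4  $ S h  h c h h h h $  match h
   5  $ S    c h h h h $    expand S ::= c R
   6  $ R c  c h h h h $    match c
   7  $ R    h h h h $      expand R ::= B
   8  $ B    h h h h $      expand B ::= h S
   9  $ S h  h h h h $      match h
  10  $ S    h h h $        expand S ::= R
  11  $ R    h h h $        expand R ::= B
  12  $ B    h h h $        expand B ::= h S
  13  $ S h  h h h $        match h
  14  $ S    h h $          expand S ::= R
  15  $ R    h h $          expand R ::= B
  16  $ B    h h $          expand B ::= h S
  17  $ S h  h h $          match h
  18  $ S    h $            expand S ::= R
  19  $ R    h $            expand R ::= B
  20  $ B    h $            expand B ::= h S
  21  $ S h  h $            match h
  22  $ S    $              expand S ::= R
  23  $ R    $              expand R ::= epsilon
Accept reached after 23 steps.

23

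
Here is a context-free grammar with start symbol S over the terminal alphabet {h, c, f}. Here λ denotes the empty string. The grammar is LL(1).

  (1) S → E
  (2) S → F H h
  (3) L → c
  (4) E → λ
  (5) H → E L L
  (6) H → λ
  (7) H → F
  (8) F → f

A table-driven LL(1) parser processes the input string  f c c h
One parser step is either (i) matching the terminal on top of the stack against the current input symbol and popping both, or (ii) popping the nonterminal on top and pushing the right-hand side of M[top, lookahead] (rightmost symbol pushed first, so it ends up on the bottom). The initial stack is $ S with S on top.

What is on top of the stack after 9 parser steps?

     Stack      Input      Action
  1  $ S        f c c h $  expand S → F H h
  2  $ h H F    f c c h $  expand F → f
  3  $ h H f    f c c h $  match f
  4  $ h H      c c h $    expand H → E L L
  5  $ h L L E  c c h $    expand E → λ
  6  $ h L L    c c h $    expand L → c
  7  $ h L c    c c h $    match c
  8  $ h L      c h $      expand L → c
  9  $ h c      c h $      match c
Stack after step 9: $ h (top = h).

h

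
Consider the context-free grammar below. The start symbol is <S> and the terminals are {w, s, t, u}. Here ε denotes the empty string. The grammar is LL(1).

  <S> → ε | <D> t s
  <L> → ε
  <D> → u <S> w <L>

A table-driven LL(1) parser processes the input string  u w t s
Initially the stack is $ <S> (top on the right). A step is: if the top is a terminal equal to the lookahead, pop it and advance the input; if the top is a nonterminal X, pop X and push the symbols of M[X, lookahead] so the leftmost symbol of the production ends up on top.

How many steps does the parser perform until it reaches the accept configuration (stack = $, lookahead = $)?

8

step 1: stack=$ <S>  input=u w t s $  — expand <S> → <D> t s
step 2: stack=$ s t <D>  input=u w t s $  — expand <D> → u <S> w <L>
step 3: stack=$ s t <L> w <S> u  input=u w t s $  — match u
step 4: stack=$ s t <L> w <S>  input=w t s $  — expand <S> → ε
step 5: stack=$ s t <L> w  input=w t s $  — match w
step 6: stack=$ s t <L>  input=t s $  — expand <L> → ε
step 7: stack=$ s t  input=t s $  — match t
step 8: stack=$ s  input=s $  — match s
Accept reached after 8 steps.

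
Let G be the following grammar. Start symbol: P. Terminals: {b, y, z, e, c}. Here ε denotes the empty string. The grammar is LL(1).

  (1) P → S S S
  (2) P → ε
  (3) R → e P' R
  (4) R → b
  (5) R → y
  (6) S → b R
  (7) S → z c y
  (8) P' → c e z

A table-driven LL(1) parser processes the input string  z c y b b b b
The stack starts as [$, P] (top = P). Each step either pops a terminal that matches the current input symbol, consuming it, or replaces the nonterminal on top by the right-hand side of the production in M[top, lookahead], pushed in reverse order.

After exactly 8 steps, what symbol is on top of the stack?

     Stack        Input            Action
  1  $ P          z c y b b b b $  expand P → S S S
  2  $ S S S      z c y b b b b $  expand S → z c y
  3  $ S S y c z  z c y b b b b $  match z
  4  $ S S y c    c y b b b b $    match c
  5  $ S S y      y b b b b $      match y
  6  $ S S        b b b b $        expand S → b R
  7  $ S R b      b b b b $        match b
  8  $ S R        b b b $          expand R → b
Stack after step 8: $ S b (top = b).

b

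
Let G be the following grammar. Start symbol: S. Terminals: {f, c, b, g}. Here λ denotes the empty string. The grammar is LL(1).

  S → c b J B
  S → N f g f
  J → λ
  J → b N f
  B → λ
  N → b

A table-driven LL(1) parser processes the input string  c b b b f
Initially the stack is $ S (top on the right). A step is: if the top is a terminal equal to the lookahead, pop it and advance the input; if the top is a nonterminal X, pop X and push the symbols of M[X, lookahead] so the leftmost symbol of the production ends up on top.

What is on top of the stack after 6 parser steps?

step 1: stack=$ S  input=c b b b f $  — expand S → c b J B
step 2: stack=$ B J b c  input=c b b b f $  — match c
step 3: stack=$ B J b  input=b b b f $  — match b
step 4: stack=$ B J  input=b b f $  — expand J → b N f
step 5: stack=$ B f N b  input=b b f $  — match b
step 6: stack=$ B f N  input=b f $  — expand N → b
Stack after step 6: $ B f b (top = b).

b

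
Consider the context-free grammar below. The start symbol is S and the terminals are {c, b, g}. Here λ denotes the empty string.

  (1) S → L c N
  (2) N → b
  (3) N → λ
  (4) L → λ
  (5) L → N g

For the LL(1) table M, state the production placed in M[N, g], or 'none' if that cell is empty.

FIRST(N): from N→b we get {b}; from N→λ we get {λ}. So FIRST(N) = {λ, b}.
FIRST(L): from L→λ we get {λ}; from L→N g we get {b, g}. So FIRST(L) = {λ, b, g}.
FIRST(S): from S→L c N we get {b, c, g}. So FIRST(S) = {b, c, g}.
FOLLOW(S) includes $ since S is the start symbol.
FOLLOW(S): S appears on no right-hand side. Thus FOLLOW(S) = {$}.
FOLLOW(N): in S→L c N, the suffix after N is empty, so FOLLOW(N) ⊇ FOLLOW(S) = {$}; in L→N g, N is followed by g with FIRST {g}. Thus FOLLOW(N) = {$, g}.
For N → b: FIRST(b) = {b}, so it goes in M[N, t] for t ∈ {b}.
For N → λ: FIRST(λ) = {λ}, so it goes in M[N, t] for t ∈ {}; since λ ∈ FIRST, also for every t ∈ FOLLOW(N) = {$, g}.

N → λ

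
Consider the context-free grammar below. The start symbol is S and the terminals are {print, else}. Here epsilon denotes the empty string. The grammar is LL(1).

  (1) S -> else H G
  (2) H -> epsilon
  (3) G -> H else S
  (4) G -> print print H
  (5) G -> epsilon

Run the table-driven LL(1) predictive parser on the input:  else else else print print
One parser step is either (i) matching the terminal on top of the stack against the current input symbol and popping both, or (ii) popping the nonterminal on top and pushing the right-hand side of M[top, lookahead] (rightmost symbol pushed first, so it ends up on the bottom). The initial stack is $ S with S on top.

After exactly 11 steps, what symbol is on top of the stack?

print

step 1: stack=$ S  input=else else else print print $  — expand S -> else H G
step 2: stack=$ G H else  input=else else else print print $  — match else
step 3: stack=$ G H  input=else else print print $  — expand H -> epsilon
step 4: stack=$ G  input=else else print print $  — expand G -> H else S
step 5: stack=$ S else H  input=else else print print $  — expand H -> epsilon
step 6: stack=$ S else  input=else else print print $  — match else
step 7: stack=$ S  input=else print print $  — expand S -> else H G
step 8: stack=$ G H else  input=else print print $  — match else
step 9: stack=$ G H  input=print print $  — expand H -> epsilon
step 10: stack=$ G  input=print print $  — expand G -> print print H
step 11: stack=$ H print print  input=print print $  — match print
Stack after step 11: $ H print (top = print).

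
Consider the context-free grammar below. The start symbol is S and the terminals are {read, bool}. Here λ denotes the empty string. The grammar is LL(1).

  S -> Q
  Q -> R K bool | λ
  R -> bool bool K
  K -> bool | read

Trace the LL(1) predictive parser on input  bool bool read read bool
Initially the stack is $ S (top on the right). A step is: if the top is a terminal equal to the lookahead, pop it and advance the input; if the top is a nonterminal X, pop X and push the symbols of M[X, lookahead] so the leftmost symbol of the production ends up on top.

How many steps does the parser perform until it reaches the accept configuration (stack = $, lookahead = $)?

10

      Stack                 Input                       Action
   1  $ S                   bool bool read read bool $  expand S -> Q
   2  $ Q                   bool bool read read bool $  expand Q -> R K bool
   3  $ bool K R            bool bool read read bool $  expand R -> bool bool K
   4  $ bool K K bool bool  bool bool read read bool $  match bool
   5  $ bool K K bool       bool read read bool $       match bool
   6  $ bool K K            read read bool $            expand K -> read
   7  $ bool K read         read read bool $            match read
   8  $ bool K              read bool $                 expand K -> read
   9  $ bool read           read bool $                 match read
  10  $ bool                bool $                      match bool
Accept reached after 10 steps.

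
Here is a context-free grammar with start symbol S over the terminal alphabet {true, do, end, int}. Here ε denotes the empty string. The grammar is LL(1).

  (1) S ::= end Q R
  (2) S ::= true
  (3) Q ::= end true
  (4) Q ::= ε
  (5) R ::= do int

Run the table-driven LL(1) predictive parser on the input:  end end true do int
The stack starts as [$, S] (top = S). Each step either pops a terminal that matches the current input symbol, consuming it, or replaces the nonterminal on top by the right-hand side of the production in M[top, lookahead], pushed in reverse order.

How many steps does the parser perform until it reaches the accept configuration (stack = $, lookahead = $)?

     Stack         Input                  Action
  1  $ S           end end true do int $  expand S ::= end Q R
  2  $ R Q end     end end true do int $  match end
  3  $ R Q         end true do int $      expand Q ::= end true
  4  $ R true end  end true do int $      match end
  5  $ R true      true do int $          match true
  6  $ R           do int $               expand R ::= do int
  7  $ int do      do int $               match do
  8  $ int         int $                  match int
Accept reached after 8 steps.

8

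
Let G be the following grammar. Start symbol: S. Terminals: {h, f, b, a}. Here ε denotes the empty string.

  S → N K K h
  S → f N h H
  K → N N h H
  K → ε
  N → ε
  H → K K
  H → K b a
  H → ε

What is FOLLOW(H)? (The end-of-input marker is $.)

{$, b, h}

FIRST(N) = {ε}
FIRST(K) = {ε, h}  (via N N h H)
FIRST(S) = {f, h}  (via N K K h)
FIRST(H) = {ε, b, h}  (via K K, K b a)
FOLLOW(S) includes $ since S is the start symbol.
FOLLOW(S): S appears on no right-hand side. Thus FOLLOW(S) = {$}.
FOLLOW(N): in S→N K K h, N is followed by K K h with FIRST {h}; in S→f N h H, N is followed by h H with FIRST {h}; in K→N N h H (occurrence 1), N is followed by N h H with FIRST {h}; in K→N N h H (occurrence 2), N is followed by h H with FIRST {h}. Thus FOLLOW(N) = {h}.
FOLLOW(K): in S→N K K h (occurrence 1), K is followed by K h with FIRST {h}; in S→N K K h (occurrence 2), K is followed by h with FIRST {h}; in H→K K (occurrence 1), K is followed by K with FIRST {ε, h}; in H→K K (occurrence 1), the suffix after K is nullable, so FOLLOW(K) ⊇ FOLLOW(H) = {$, b, h}; in H→K K (occurrence 2), the suffix after K is empty, so FOLLOW(K) ⊇ FOLLOW(H) = {$, b, h}; in H→K b a, K is followed by b a with FIRST {b}. Thus FOLLOW(K) = {$, b, h}.
FOLLOW(H): in S→f N h H, the suffix after H is empty, so FOLLOW(H) ⊇ FOLLOW(S) = {$}; in K→N N h H, the suffix after H is empty, so FOLLOW(H) ⊇ FOLLOW(K) = {$, b, h}. Thus FOLLOW(H) = {$, b, h}.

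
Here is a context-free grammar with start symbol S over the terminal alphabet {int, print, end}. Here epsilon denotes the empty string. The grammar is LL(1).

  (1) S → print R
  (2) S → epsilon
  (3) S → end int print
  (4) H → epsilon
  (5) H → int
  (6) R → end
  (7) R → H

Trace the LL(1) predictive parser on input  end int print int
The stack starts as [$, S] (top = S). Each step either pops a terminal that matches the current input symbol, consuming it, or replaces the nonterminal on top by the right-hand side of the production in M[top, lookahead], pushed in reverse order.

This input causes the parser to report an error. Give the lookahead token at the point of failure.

     Stack            Input                Action
  1  $ S              end int print int $  expand S → end int print
  2  $ print int end  end int print int $  match end
  3  $ print int      int print int $      match int
  4  $ print          print int $          match print
  5  $                int $                error: stack empty but input remains

int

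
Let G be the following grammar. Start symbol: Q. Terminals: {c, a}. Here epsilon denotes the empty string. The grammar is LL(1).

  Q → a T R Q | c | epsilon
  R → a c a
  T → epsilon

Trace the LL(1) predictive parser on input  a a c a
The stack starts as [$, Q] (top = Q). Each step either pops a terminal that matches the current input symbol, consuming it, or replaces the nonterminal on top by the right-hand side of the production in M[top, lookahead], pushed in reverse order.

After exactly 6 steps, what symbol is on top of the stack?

a

     Stack      Input      Action
  1  $ Q        a a c a $  expand Q → a T R Q
  2  $ Q R T a  a a c a $  match a
  3  $ Q R T    a c a $    expand T → epsilon
  4  $ Q R      a c a $    expand R → a c a
  5  $ Q a c a  a c a $    match a
  6  $ Q a c    c a $      match c
Stack after step 6: $ Q a (top = a).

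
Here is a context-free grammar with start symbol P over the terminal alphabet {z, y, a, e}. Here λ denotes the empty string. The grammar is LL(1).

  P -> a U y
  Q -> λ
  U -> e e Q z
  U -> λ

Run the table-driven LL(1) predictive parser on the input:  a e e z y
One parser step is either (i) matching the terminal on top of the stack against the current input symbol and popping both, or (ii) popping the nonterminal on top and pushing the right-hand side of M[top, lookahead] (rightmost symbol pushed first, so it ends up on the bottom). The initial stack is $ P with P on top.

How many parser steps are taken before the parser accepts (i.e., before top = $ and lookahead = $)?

8

step 1: stack=$ P  input=a e e z y $  — expand P -> a U y
step 2: stack=$ y U a  input=a e e z y $  — match a
step 3: stack=$ y U  input=e e z y $  — expand U -> e e Q z
step 4: stack=$ y z Q e e  input=e e z y $  — match e
step 5: stack=$ y z Q e  input=e z y $  — match e
step 6: stack=$ y z Q  input=z y $  — expand Q -> λ
step 7: stack=$ y z  input=z y $  — match z
step 8: stack=$ y  input=y $  — match y
Accept reached after 8 steps.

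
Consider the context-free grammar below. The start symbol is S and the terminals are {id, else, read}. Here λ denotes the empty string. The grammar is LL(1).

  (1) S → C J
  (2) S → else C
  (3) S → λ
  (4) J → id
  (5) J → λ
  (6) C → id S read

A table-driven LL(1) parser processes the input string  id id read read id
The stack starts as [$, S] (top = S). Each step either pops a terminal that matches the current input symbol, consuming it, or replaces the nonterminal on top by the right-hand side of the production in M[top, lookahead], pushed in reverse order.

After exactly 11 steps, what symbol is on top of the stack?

id

      Stack                 Input                 Action
   1  $ S                   id id read read id $  expand S → C J
   2  $ J C                 id id read read id $  expand C → id S read
   3  $ J read S id         id id read read id $  match id
   4  $ J read S            id read read id $     expand S → C J
   5  $ J read J C          id read read id $     expand C → id S read
   6  $ J read J read S id  id read read id $     match id
   7  $ J read J read S     read read id $        expand S → λ
   8  $ J read J read       read read id $        match read
   9  $ J read J            read id $             expand J → λ
  10  $ J read              read id $             match read
  11  $ J                   id $                  expand J → id
Stack after step 11: $ id (top = id).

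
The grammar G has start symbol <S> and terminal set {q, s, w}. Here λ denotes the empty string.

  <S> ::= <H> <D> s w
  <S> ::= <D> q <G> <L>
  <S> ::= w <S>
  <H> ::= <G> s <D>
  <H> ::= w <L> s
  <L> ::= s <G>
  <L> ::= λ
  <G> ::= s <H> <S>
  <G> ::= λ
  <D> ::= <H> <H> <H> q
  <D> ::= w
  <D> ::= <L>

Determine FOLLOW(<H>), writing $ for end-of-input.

FIRST(<L>): from <L>::=s <G> we get {s}; from <L>::=λ we get {λ}. So FIRST(<L>) = {λ, s}.
FIRST(<G>): from <G>::=s <H> <S> we get {s}; from <G>::=λ we get {λ}. So FIRST(<G>) = {λ, s}.
FIRST(<H>): from <H>::=<G> s <D> we get {s}; from <H>::=w <L> s we get {w}. So FIRST(<H>) = {s, w}.
FIRST(<D>): from <D>::=<H> <H> <H> q we get {s, w}; from <D>::=w we get {w}; from <D>::=<L> we get {λ, s}. So FIRST(<D>) = {λ, s, w}.
FIRST(<S>): from <S>::=<H> <D> s w we get {s, w}; from <S>::=<D> q <G> <L> we get {q, s, w}; from <S>::=w <S> we get {w}. So FIRST(<S>) = {q, s, w}.
FOLLOW(<S>) includes $ since <S> is the start symbol.
FOLLOW(<H>): in <S>::=<H> <D> s w, <H> is followed by <D> s w with FIRST {s, w}; in <G>::=s <H> <S>, <H> is followed by <S> with FIRST {q, s, w}; in <D>::=<H> <H> <H> q (occurrence 1), <H> is followed by <H> <H> q with FIRST {s, w}; in <D>::=<H> <H> <H> q (occurrence 2), <H> is followed by <H> q with FIRST {s, w}; in <D>::=<H> <H> <H> q (occurrence 3), <H> is followed by q with FIRST {q}. Thus FOLLOW(<H>) = {q, s, w}.
FOLLOW(<D>): in <S>::=<H> <D> s w, <D> is followed by s w with FIRST {s}; in <S>::=<D> q <G> <L>, <D> is followed by q <G> <L> with FIRST {q}; in <H>::=<G> s <D>, the suffix after <D> is empty, so FOLLOW(<D>) ⊇ FOLLOW(<H>) = {q, s, w}. Thus FOLLOW(<D>) = {q, s, w}.
FOLLOW(<S>): in <S>::=w <S>, the suffix after <S> is empty (adds nothing new); in <G>::=s <H> <S>, the suffix after <S> is empty, so FOLLOW(<S>) ⊇ FOLLOW(<G>) = {$, q, s, w}. Thus FOLLOW(<S>) = {$, q, s, w}.
FOLLOW(<L>): in <S>::=<D> q <G> <L>, the suffix after <L> is empty, so FOLLOW(<L>) ⊇ FOLLOW(<S>) = {$, q, s, w}; in <H>::=w <L> s, <L> is followed by s with FIRST {s}; in <D>::=<L>, the suffix after <L> is empty, so FOLLOW(<L>) ⊇ FOLLOW(<D>) = {q, s, w}. Thus FOLLOW(<L>) = {$, q, s, w}.
FOLLOW(<G>): in <S>::=<D> q <G> <L>, <G> is followed by <L> with FIRST {λ, s}; in <S>::=<D> q <G> <L>, the suffix after <G> is nullable, so FOLLOW(<G>) ⊇ FOLLOW(<S>) = {$, q, s, w}; in <H>::=<G> s <D>, <G> is followed by s <D> with FIRST {s}; in <L>::=s <G>, the suffix after <G> is empty, so FOLLOW(<G>) ⊇ FOLLOW(<L>) = {$, q, s, w}. Thus FOLLOW(<G>) = {$, q, s, w}.

{q, s, w}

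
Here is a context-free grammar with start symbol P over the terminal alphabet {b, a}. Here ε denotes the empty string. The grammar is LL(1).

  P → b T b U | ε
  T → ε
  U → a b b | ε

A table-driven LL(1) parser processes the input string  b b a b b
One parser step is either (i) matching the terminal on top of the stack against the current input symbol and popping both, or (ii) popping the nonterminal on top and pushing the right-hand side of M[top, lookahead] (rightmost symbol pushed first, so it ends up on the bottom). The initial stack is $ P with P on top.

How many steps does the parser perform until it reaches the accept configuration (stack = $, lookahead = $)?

step 1: stack=$ P  input=b b a b b $  — expand P → b T b U
step 2: stack=$ U b T b  input=b b a b b $  — match b
step 3: stack=$ U b T  input=b a b b $  — expand T → ε
step 4: stack=$ U b  input=b a b b $  — match b
step 5: stack=$ U  input=a b b $  — expand U → a b b
step 6: stack=$ b b a  input=a b b $  — match a
step 7: stack=$ b b  input=b b $  — match b
step 8: stack=$ b  input=b $  — match b
Accept reached after 8 steps.

8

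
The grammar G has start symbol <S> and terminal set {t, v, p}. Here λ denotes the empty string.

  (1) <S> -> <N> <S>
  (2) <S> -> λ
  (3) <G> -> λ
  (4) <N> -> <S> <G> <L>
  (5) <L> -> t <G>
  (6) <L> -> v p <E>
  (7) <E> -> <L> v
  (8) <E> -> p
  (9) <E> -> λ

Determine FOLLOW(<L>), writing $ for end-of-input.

FIRST(<G>) = {λ}
FIRST(<L>) = {t, v}
FIRST(<E>) = {λ, p, t, v}  (via <L> v)
FIRST(<S>) = {λ, t, v}  (via <N> <S>)
FIRST(<N>) = {t, v}  (via <S> <G> <L>)
FOLLOW(<S>) includes $ since <S> is the start symbol.
FOLLOW(<S>): in <S>-><N> <S>, the suffix after <S> is empty (adds nothing new); in <N>-><S> <G> <L>, <S> is followed by <G> <L> with FIRST {t, v}. Thus FOLLOW(<S>) = {$, t, v}.
FOLLOW(<N>): in <S>-><N> <S>, <N> is followed by <S> with FIRST {λ, t, v}; in <S>-><N> <S>, the suffix after <N> is nullable, so FOLLOW(<N>) ⊇ FOLLOW(<S>) = {$, t, v}. Thus FOLLOW(<N>) = {$, t, v}.
FOLLOW(<L>): in <N>-><S> <G> <L>, the suffix after <L> is empty, so FOLLOW(<L>) ⊇ FOLLOW(<N>) = {$, t, v}; in <E>-><L> v, <L> is followed by v with FIRST {v}. Thus FOLLOW(<L>) = {$, t, v}.
FOLLOW(<G>): in <N>-><S> <G> <L>, <G> is followed by <L> with FIRST {t, v}; in <L>->t <G>, the suffix after <G> is empty, so FOLLOW(<G>) ⊇ FOLLOW(<L>) = {$, t, v}. Thus FOLLOW(<G>) = {$, t, v}.
FOLLOW(<E>): in <L>->v p <E>, the suffix after <E> is empty, so FOLLOW(<E>) ⊇ FOLLOW(<L>) = {$, t, v}. Thus FOLLOW(<E>) = {$, t, v}.

{$, t, v}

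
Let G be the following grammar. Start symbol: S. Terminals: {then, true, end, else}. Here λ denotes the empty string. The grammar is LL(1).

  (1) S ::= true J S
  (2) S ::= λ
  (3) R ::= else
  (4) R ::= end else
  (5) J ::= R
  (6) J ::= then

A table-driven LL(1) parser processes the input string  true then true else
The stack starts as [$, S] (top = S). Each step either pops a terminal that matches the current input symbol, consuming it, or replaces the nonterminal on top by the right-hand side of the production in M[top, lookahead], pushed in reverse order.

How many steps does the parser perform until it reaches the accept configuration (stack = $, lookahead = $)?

      Stack       Input                  Action
   1  $ S         true then true else $  expand S ::= true J S
   2  $ S J true  true then true else $  match true
   3  $ S J       then true else $       expand J ::= then
   4  $ S then    then true else $       match then
   5  $ S         true else $            expand S ::= true J S
   6  $ S J true  true else $            match true
   7  $ S J       else $                 expand J ::= R
   8  $ S R       else $                 expand R ::= else
   9  $ S else    else $                 match else
  10  $ S         $                      expand S ::= λ
Accept reached after 10 steps.

10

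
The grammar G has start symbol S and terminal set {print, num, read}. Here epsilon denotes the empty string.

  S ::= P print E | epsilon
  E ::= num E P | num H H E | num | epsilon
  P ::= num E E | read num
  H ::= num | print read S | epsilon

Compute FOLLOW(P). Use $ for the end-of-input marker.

FIRST(E): from E::=num E P we get {num}; from E::=num H H E we get {num}; from E::=num we get {num}; from E::=epsilon we get {epsilon}. So FIRST(E) = {epsilon, num}.
FIRST(P): from P::=num E E we get {num}; from P::=read num we get {read}. So FIRST(P) = {num, read}.
FIRST(H): from H::=num we get {num}; from H::=print read S we get {print}; from H::=epsilon we get {epsilon}. So FIRST(H) = {epsilon, num, print}.
FIRST(S): from S::=P print E we get {num, read}; from S::=epsilon we get {epsilon}. So FIRST(S) = {epsilon, num, read}.
FOLLOW(S) includes $ since S is the start symbol.
FOLLOW(S): in H::=print read S, the suffix after S is empty, so FOLLOW(S) ⊇ FOLLOW(H) = {$, num, print, read}. Thus FOLLOW(S) = {$, num, print, read}.
FOLLOW(E): in S::=P print E, the suffix after E is empty, so FOLLOW(E) ⊇ FOLLOW(S) = {$, num, print, read}; in E::=num E P, E is followed by P with FIRST {num, read}; in E::=num H H E, the suffix after E is empty (adds nothing new); in P::=num E E (occurrence 1), E is followed by E with FIRST {epsilon, num}; in P::=num E E (occurrence 1), the suffix after E is nullable, so FOLLOW(E) ⊇ FOLLOW(P) = {$, num, print, read}; in P::=num E E (occurrence 2), the suffix after E is empty, so FOLLOW(E) ⊇ FOLLOW(P) = {$, num, print, read}. Thus FOLLOW(E) = {$, num, print, read}.
FOLLOW(P): in S::=P print E, P is followed by print E with FIRST {print}; in E::=num E P, the suffix after P is empty, so FOLLOW(P) ⊇ FOLLOW(E) = {$, num, print, read}. Thus FOLLOW(P) = {$, num, print, read}.
FOLLOW(H): in E::=num H H E (occurrence 1), H is followed by H E with FIRST {epsilon, num, print}; in E::=num H H E (occurrence 1), the suffix after H is nullable, so FOLLOW(H) ⊇ FOLLOW(E) = {$, num, print, read}; in E::=num H H E (occurrence 2), H is followed by E with FIRST {epsilon, num}; in E::=num H H E (occurrence 2), the suffix after H is nullable, so FOLLOW(H) ⊇ FOLLOW(E) = {$, num, print, read}. Thus FOLLOW(H) = {$, num, print, read}.

{$, num, print, read}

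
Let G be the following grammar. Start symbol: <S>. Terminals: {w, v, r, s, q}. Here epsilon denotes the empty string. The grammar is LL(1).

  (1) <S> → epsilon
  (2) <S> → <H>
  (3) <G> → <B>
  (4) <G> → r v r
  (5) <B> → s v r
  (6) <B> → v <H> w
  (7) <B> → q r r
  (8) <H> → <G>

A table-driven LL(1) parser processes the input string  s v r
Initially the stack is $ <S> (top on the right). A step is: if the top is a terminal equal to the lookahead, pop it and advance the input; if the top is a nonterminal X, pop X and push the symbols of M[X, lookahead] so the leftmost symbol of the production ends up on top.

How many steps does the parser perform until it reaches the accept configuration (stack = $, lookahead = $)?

7

     Stack    Input    Action
  1  $ <S>    s v r $  expand <S> → <H>
  2  $ <H>    s v r $  expand <H> → <G>
  3  $ <G>    s v r $  expand <G> → <B>
  4  $ <B>    s v r $  expand <B> → s v r
  5  $ r v s  s v r $  match s
  6  $ r v    v r $    match v
  7  $ r      r $      match r
Accept reached after 7 steps.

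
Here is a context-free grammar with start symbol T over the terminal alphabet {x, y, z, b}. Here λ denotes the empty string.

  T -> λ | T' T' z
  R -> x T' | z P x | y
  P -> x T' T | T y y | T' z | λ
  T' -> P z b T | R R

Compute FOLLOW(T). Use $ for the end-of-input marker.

{$, x, y, z}

FIRST(R) = {x, y, z}
FIRST(T) = {λ, x, y, z}  (via T' T' z)
FIRST(P) = {λ, x, y, z}  (via T y y, T' z)
FIRST(T') = {x, y, z}  (via P z b T, R R)
FOLLOW(T) includes $ since T is the start symbol.
FOLLOW(P): in R->z P x, P is followed by x with FIRST {x}; in T'->P z b T, P is followed by z b T with FIRST {z}. Thus FOLLOW(P) = {x, z}.
FOLLOW(T): in P->x T' T, the suffix after T is empty, so FOLLOW(T) ⊇ FOLLOW(P) = {x, z}; in P->T y y, T is followed by y y with FIRST {y}; in T'->P z b T, the suffix after T is empty, so FOLLOW(T) ⊇ FOLLOW(T') = {x, y, z}. Thus FOLLOW(T) = {$, x, y, z}.
FOLLOW(R): in T'->R R (occurrence 1), R is followed by R with FIRST {x, y, z}; in T'->R R (occurrence 2), the suffix after R is empty, so FOLLOW(R) ⊇ FOLLOW(T') = {x, y, z}. Thus FOLLOW(R) = {x, y, z}.
FOLLOW(T'): in T->T' T' z (occurrence 1), T' is followed by T' z with FIRST {x, y, z}; in T->T' T' z (occurrence 2), T' is followed by z with FIRST {z}; in R->x T', the suffix after T' is empty, so FOLLOW(T') ⊇ FOLLOW(R) = {x, y, z}; in P->x T' T, T' is followed by T with FIRST {λ, x, y, z}; in P->x T' T, the suffix after T' is nullable, so FOLLOW(T') ⊇ FOLLOW(P) = {x, z}; in P->T' z, T' is followed by z with FIRST {z}. Thus FOLLOW(T') = {x, y, z}.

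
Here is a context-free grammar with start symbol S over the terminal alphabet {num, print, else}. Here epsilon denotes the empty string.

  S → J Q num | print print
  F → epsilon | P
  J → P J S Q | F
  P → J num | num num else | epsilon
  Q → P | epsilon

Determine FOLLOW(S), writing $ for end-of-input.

FIRST(S) = {num, print}  (via J Q num)
FIRST(F) = {epsilon, num, print}  (via P)
FIRST(J) = {epsilon, num, print}  (via P J S Q, F)
FIRST(P) = {epsilon, num, print}  (via J num)
FIRST(Q) = {epsilon, num, print}  (via P)
FOLLOW(S) includes $ since S is the start symbol.
FOLLOW(J): in S→J Q num, J is followed by Q num with FIRST {num, print}; in J→P J S Q, J is followed by S Q with FIRST {num, print}; in P→J num, J is followed by num with FIRST {num}. Thus FOLLOW(J) = {num, print}.
FOLLOW(S): in J→P J S Q, S is followed by Q with FIRST {epsilon, num, print}; in J→P J S Q, the suffix after S is nullable, so FOLLOW(S) ⊇ FOLLOW(J) = {num, print}. Thus FOLLOW(S) = {$, num, print}.
FOLLOW(F): in J→F, the suffix after F is empty, so FOLLOW(F) ⊇ FOLLOW(J) = {num, print}. Thus FOLLOW(F) = {num, print}.
FOLLOW(Q): in S→J Q num, Q is followed by num with FIRST {num}; in J→P J S Q, the suffix after Q is empty, so FOLLOW(Q) ⊇ FOLLOW(J) = {num, print}. Thus FOLLOW(Q) = {num, print}.
FOLLOW(P): in F→P, the suffix after P is empty, so FOLLOW(P) ⊇ FOLLOW(F) = {num, print}; in J→P J S Q, P is followed by J S Q with FIRST {num, print}; in Q→P, the suffix after P is empty, so FOLLOW(P) ⊇ FOLLOW(Q) = {num, print}. Thus FOLLOW(P) = {num, print}.

{$, num, print}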